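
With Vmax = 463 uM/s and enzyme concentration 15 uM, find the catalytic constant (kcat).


kcat = Vmax / [E]t
kcat = 463 / 15
kcat = 30.8667 s^-1

30.8667 s^-1


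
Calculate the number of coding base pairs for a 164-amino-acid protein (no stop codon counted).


Each amino acid = 1 codon = 3 bp
bp = 164 * 3 = 492 bp

492 bp


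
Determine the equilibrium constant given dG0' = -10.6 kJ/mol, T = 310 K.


Keq = exp(-dG0 * 1000 / (R * T))
Keq = exp(-(-10.6) * 1000 / (8.314 * 310))
Keq = 61.1156

61.1156


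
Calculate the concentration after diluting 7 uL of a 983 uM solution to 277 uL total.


C2 = C1 * V1 / V2
C2 = 983 * 7 / 277
C2 = 24.8412 uM

24.8412 uM


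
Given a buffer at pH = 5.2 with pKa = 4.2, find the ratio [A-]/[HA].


[A-]/[HA] = 10^(pH - pKa)
= 10^(5.2 - 4.2)
= 10.0

10.0


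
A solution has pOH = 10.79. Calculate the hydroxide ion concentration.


[OH-] = 10^(-pOH)
[OH-] = 10^(-10.79)
[OH-] = 1.622e-11 M

1.622e-11 M


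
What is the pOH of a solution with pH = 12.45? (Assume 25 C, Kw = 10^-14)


pOH = 14 - pH
pOH = 14 - 12.45
pOH = 1.55

1.55


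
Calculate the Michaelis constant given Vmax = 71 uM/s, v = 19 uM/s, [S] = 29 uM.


Km = [S] * (Vmax - v) / v
Km = 29 * (71 - 19) / 19
Km = 79.3684 uM

79.3684 uM


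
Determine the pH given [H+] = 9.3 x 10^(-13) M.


pH = -log10([H+])
pH = -log10(9.3 x 10^(-13))
pH = 12.0315

12.0315


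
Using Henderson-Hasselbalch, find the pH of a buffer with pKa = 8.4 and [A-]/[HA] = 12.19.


pH = pKa + log10([A-]/[HA])
pH = 8.4 + log10(12.19)
pH = 9.486

9.486


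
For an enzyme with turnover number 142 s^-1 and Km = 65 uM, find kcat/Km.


Catalytic efficiency = kcat / Km
= 142 / 65
= 2.1846 uM^-1*s^-1

2.1846 uM^-1*s^-1


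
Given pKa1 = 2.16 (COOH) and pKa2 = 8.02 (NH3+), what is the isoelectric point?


pI = (pKa1 + pKa2) / 2
pI = (2.16 + 8.02) / 2
pI = 5.09

5.09


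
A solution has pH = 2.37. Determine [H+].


[H+] = 10^(-pH)
[H+] = 10^(-2.37)
[H+] = 0.0043 M

0.0043 M


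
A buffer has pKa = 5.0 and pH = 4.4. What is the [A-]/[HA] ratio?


[A-]/[HA] = 10^(pH - pKa)
= 10^(4.4 - 5.0)
= 0.2512

0.2512


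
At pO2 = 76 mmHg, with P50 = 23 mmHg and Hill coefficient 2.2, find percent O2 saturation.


Y = pO2^n / (P50^n + pO2^n)
Y = 76^2.2 / (23^2.2 + 76^2.2)
Y = 93.27%

93.27%


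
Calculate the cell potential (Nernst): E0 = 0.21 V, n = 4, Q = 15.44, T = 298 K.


E = E0 - (RT/nF) * ln(Q)
E = 0.21 - (8.314 * 298 / (4 * 96485)) * ln(15.44)
E = 0.1924 V

0.1924 V


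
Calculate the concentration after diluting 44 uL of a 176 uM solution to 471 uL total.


C2 = C1 * V1 / V2
C2 = 176 * 44 / 471
C2 = 16.4416 uM

16.4416 uM


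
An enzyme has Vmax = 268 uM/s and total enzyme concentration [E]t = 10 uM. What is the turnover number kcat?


kcat = Vmax / [E]t
kcat = 268 / 10
kcat = 26.8 s^-1

26.8 s^-1


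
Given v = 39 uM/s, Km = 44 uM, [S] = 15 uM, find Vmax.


Vmax = v * (Km + [S]) / [S]
Vmax = 39 * (44 + 15) / 15
Vmax = 153.4 uM/s

153.4 uM/s


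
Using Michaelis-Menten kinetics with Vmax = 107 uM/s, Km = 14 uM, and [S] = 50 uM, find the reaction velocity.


v = Vmax * [S] / (Km + [S])
v = 107 * 50 / (14 + 50)
v = 83.5938 uM/s

83.5938 uM/s


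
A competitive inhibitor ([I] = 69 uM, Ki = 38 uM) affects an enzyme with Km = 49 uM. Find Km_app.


Km_app = Km * (1 + [I]/Ki)
Km_app = 49 * (1 + 69/38)
Km_app = 137.9737 uM

137.9737 uM


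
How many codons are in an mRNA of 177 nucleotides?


codons = nucleotides / 3
codons = 177 / 3 = 59

59


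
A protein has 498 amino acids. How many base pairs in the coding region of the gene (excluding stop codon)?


Each amino acid = 1 codon = 3 bp
bp = 498 * 3 = 1494 bp

1494 bp


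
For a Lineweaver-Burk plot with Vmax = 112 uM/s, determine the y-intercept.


y-intercept = 1/Vmax
= 1/112
= 0.0089 s/uM

0.0089 s/uM


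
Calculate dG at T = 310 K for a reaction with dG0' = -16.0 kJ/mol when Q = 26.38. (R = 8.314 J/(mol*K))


dG = dG0' + RT * ln(Q) / 1000
dG = -16.0 + 8.314 * 310 * ln(26.38) / 1000
dG = -7.5654 kJ/mol

-7.5654 kJ/mol


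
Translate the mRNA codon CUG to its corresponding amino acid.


Standard genetic code lookup.
Codon CUG -> Leu

Leu


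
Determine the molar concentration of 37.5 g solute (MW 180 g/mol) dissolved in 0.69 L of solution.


C = (mass / MW) / volume
C = (37.5 / 180) / 0.69
C = 0.3019 M

0.3019 M


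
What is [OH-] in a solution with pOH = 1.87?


[OH-] = 10^(-pOH)
[OH-] = 10^(-1.87)
[OH-] = 0.0135 M

0.0135 M


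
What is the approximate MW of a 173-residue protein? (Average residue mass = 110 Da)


MW = n_residues * 110 Da
MW = 173 * 110
MW = 19030 Da

19030 Da


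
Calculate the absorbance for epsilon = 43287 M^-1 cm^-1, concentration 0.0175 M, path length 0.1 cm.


A = epsilon * c * l
A = 43287 * 0.0175 * 0.1
A = 75.7523

75.7523


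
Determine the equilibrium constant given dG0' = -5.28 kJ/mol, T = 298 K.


Keq = exp(-dG0 * 1000 / (R * T))
Keq = exp(-(-5.28) * 1000 / (8.314 * 298))
Keq = 8.4243

8.4243


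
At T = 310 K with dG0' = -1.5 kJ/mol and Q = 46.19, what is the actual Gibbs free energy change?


dG = dG0' + RT * ln(Q) / 1000
dG = -1.5 + 8.314 * 310 * ln(46.19) / 1000
dG = 8.3783 kJ/mol

8.3783 kJ/mol


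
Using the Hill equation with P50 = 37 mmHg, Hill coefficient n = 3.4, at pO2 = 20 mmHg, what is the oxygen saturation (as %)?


Y = pO2^n / (P50^n + pO2^n)
Y = 20^3.4 / (37^3.4 + 20^3.4)
Y = 10.99%

10.99%


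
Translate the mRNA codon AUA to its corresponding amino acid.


Standard genetic code lookup.
Codon AUA -> Ile

Ile


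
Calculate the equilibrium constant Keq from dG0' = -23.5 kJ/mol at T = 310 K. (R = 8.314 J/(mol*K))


Keq = exp(-dG0 * 1000 / (R * T))
Keq = exp(-(-23.5) * 1000 / (8.314 * 310))
Keq = 9117.2891

9117.2891


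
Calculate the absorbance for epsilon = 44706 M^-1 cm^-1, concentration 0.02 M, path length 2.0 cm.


A = epsilon * c * l
A = 44706 * 0.02 * 2.0
A = 1788.24

1788.24


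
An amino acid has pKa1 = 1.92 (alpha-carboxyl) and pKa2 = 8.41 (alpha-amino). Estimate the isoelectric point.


pI = (pKa1 + pKa2) / 2
pI = (1.92 + 8.41) / 2
pI = 5.165

5.165


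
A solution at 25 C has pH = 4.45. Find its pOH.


pOH = 14 - pH
pOH = 14 - 4.45
pOH = 9.55

9.55


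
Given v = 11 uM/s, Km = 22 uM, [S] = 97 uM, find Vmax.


Vmax = v * (Km + [S]) / [S]
Vmax = 11 * (22 + 97) / 97
Vmax = 13.4948 uM/s

13.4948 uM/s


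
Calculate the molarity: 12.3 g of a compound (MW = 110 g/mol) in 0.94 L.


C = (mass / MW) / volume
C = (12.3 / 110) / 0.94
C = 0.119 M

0.119 M


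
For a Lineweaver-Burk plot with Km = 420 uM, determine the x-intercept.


x-intercept = -1/Km
= -1/420
= -0.0024 1/uM

-0.0024 1/uM


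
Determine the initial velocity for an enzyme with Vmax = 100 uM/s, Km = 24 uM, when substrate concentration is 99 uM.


v = Vmax * [S] / (Km + [S])
v = 100 * 99 / (24 + 99)
v = 80.4878 uM/s

80.4878 uM/s


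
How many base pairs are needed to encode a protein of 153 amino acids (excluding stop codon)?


Each amino acid = 1 codon = 3 bp
bp = 153 * 3 = 459 bp

459 bp


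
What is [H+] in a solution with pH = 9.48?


[H+] = 10^(-pH)
[H+] = 10^(-9.48)
[H+] = 3.311e-10 M

3.311e-10 M


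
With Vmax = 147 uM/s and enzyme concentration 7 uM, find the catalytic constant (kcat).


kcat = Vmax / [E]t
kcat = 147 / 7
kcat = 21.0 s^-1

21.0 s^-1


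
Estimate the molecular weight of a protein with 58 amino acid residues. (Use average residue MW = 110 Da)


MW = n_residues * 110 Da
MW = 58 * 110
MW = 6380 Da

6380 Da


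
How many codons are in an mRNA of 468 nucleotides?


codons = nucleotides / 3
codons = 468 / 3 = 156

156


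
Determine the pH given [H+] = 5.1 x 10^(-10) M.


pH = -log10([H+])
pH = -log10(5.1 x 10^(-10))
pH = 9.2924

9.2924


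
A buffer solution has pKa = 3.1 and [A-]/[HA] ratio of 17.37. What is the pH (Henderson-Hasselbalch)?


pH = pKa + log10([A-]/[HA])
pH = 3.1 + log10(17.37)
pH = 4.3398

4.3398


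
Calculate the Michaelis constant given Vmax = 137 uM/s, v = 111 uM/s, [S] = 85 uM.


Km = [S] * (Vmax - v) / v
Km = 85 * (137 - 111) / 111
Km = 19.9099 uM

19.9099 uM


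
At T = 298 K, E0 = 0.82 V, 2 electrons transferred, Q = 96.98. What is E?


E = E0 - (RT/nF) * ln(Q)
E = 0.82 - (8.314 * 298 / (2 * 96485)) * ln(96.98)
E = 0.7613 V

0.7613 V


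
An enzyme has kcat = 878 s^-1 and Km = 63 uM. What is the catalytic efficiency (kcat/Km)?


Catalytic efficiency = kcat / Km
= 878 / 63
= 13.9365 uM^-1*s^-1

13.9365 uM^-1*s^-1


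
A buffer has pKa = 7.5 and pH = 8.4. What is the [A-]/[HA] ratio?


[A-]/[HA] = 10^(pH - pKa)
= 10^(8.4 - 7.5)
= 7.9433

7.9433


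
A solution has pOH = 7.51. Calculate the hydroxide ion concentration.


[OH-] = 10^(-pOH)
[OH-] = 10^(-7.51)
[OH-] = 3.090e-08 M

3.090e-08 M


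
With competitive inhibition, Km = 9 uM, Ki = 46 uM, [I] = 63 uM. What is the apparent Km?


Km_app = Km * (1 + [I]/Ki)
Km_app = 9 * (1 + 63/46)
Km_app = 21.3261 uM

21.3261 uM


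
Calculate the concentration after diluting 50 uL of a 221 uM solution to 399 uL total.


C2 = C1 * V1 / V2
C2 = 221 * 50 / 399
C2 = 27.6942 uM

27.6942 uM


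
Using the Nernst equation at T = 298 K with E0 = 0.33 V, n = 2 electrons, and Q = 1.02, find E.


E = E0 - (RT/nF) * ln(Q)
E = 0.33 - (8.314 * 298 / (2 * 96485)) * ln(1.02)
E = 0.3297 V

0.3297 V


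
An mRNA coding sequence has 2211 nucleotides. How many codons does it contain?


codons = nucleotides / 3
codons = 2211 / 3 = 737

737


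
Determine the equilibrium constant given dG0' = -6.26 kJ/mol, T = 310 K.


Keq = exp(-dG0 * 1000 / (R * T))
Keq = exp(-(-6.26) * 1000 / (8.314 * 310))
Keq = 11.3459

11.3459


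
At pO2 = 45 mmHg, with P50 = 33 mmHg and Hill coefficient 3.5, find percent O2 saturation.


Y = pO2^n / (P50^n + pO2^n)
Y = 45^3.5 / (33^3.5 + 45^3.5)
Y = 74.75%

74.75%


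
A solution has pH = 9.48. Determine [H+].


[H+] = 10^(-pH)
[H+] = 10^(-9.48)
[H+] = 3.311e-10 M

3.311e-10 M


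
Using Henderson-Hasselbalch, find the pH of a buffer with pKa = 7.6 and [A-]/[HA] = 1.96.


pH = pKa + log10([A-]/[HA])
pH = 7.6 + log10(1.96)
pH = 7.8923

7.8923


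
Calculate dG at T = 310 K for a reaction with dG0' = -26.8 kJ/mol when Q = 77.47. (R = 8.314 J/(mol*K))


dG = dG0' + RT * ln(Q) / 1000
dG = -26.8 + 8.314 * 310 * ln(77.47) / 1000
dG = -15.5889 kJ/mol

-15.5889 kJ/mol


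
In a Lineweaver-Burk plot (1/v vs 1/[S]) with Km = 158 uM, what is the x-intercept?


x-intercept = -1/Km
= -1/158
= -0.0063 1/uM

-0.0063 1/uM


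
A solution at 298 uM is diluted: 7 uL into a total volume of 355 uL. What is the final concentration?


C2 = C1 * V1 / V2
C2 = 298 * 7 / 355
C2 = 5.8761 uM

5.8761 uM


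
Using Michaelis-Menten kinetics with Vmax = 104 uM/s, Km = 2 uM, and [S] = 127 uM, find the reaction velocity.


v = Vmax * [S] / (Km + [S])
v = 104 * 127 / (2 + 127)
v = 102.3876 uM/s

102.3876 uM/s


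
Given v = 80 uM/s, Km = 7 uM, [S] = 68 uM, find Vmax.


Vmax = v * (Km + [S]) / [S]
Vmax = 80 * (7 + 68) / 68
Vmax = 88.2353 uM/s

88.2353 uM/s


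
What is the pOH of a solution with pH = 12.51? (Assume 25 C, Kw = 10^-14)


pOH = 14 - pH
pOH = 14 - 12.51
pOH = 1.49

1.49


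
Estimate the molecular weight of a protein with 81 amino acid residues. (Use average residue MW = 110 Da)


MW = n_residues * 110 Da
MW = 81 * 110
MW = 8910 Da

8910 Da


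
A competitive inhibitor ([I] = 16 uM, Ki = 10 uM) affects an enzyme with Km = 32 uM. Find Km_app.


Km_app = Km * (1 + [I]/Ki)
Km_app = 32 * (1 + 16/10)
Km_app = 83.2 uM

83.2 uM


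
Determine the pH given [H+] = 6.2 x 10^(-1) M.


pH = -log10([H+])
pH = -log10(6.2 x 10^(-1))
pH = 0.2076

0.2076


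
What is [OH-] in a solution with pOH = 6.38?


[OH-] = 10^(-pOH)
[OH-] = 10^(-6.38)
[OH-] = 4.169e-07 M

4.169e-07 M


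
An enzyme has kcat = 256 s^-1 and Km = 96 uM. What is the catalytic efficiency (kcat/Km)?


Catalytic efficiency = kcat / Km
= 256 / 96
= 2.6667 uM^-1*s^-1

2.6667 uM^-1*s^-1


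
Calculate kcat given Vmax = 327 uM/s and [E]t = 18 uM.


kcat = Vmax / [E]t
kcat = 327 / 18
kcat = 18.1667 s^-1

18.1667 s^-1


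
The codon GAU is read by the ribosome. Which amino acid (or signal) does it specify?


Standard genetic code lookup.
Codon GAU -> Asp

Asp


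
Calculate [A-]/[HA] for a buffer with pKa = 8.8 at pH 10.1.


[A-]/[HA] = 10^(pH - pKa)
= 10^(10.1 - 8.8)
= 19.9526

19.9526


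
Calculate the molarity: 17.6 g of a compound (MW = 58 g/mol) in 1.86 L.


C = (mass / MW) / volume
C = (17.6 / 58) / 1.86
C = 0.1631 M

0.1631 M


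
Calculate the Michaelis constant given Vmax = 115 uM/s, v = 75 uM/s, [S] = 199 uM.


Km = [S] * (Vmax - v) / v
Km = 199 * (115 - 75) / 75
Km = 106.1333 uM

106.1333 uM


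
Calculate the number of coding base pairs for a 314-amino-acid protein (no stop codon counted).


Each amino acid = 1 codon = 3 bp
bp = 314 * 3 = 942 bp

942 bp


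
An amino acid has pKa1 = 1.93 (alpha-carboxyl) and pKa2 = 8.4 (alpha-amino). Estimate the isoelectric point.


pI = (pKa1 + pKa2) / 2
pI = (1.93 + 8.4) / 2
pI = 5.165

5.165


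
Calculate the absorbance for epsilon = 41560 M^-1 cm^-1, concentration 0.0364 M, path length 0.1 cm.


A = epsilon * c * l
A = 41560 * 0.0364 * 0.1
A = 151.2784

151.2784


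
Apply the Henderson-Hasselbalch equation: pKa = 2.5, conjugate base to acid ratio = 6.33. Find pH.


pH = pKa + log10([A-]/[HA])
pH = 2.5 + log10(6.33)
pH = 3.3014

3.3014


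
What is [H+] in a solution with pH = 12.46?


[H+] = 10^(-pH)
[H+] = 10^(-12.46)
[H+] = 3.467e-13 M

3.467e-13 M


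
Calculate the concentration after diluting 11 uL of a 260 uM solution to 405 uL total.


C2 = C1 * V1 / V2
C2 = 260 * 11 / 405
C2 = 7.0617 uM

7.0617 uM


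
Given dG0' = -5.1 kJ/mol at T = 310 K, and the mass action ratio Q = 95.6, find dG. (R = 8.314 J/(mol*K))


dG = dG0' + RT * ln(Q) / 1000
dG = -5.1 + 8.314 * 310 * ln(95.6) / 1000
dG = 6.6531 kJ/mol

6.6531 kJ/mol


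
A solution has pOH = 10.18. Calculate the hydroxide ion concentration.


[OH-] = 10^(-pOH)
[OH-] = 10^(-10.18)
[OH-] = 6.607e-11 M

6.607e-11 M


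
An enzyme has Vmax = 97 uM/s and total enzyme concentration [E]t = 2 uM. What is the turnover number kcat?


kcat = Vmax / [E]t
kcat = 97 / 2
kcat = 48.5 s^-1

48.5 s^-1


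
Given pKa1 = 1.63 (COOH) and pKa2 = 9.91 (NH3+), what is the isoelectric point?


pI = (pKa1 + pKa2) / 2
pI = (1.63 + 9.91) / 2
pI = 5.77

5.77


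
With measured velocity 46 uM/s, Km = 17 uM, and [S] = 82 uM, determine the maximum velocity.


Vmax = v * (Km + [S]) / [S]
Vmax = 46 * (17 + 82) / 82
Vmax = 55.5366 uM/s

55.5366 uM/s


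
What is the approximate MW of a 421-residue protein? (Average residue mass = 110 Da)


MW = n_residues * 110 Da
MW = 421 * 110
MW = 46310 Da

46310 Da


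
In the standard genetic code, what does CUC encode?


Standard genetic code lookup.
Codon CUC -> Leu

Leu


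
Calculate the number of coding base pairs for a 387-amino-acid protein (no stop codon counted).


Each amino acid = 1 codon = 3 bp
bp = 387 * 3 = 1161 bp

1161 bp


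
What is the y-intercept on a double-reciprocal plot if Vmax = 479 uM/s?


y-intercept = 1/Vmax
= 1/479
= 0.0021 s/uM

0.0021 s/uM


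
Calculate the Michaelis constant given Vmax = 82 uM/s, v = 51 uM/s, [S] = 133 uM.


Km = [S] * (Vmax - v) / v
Km = 133 * (82 - 51) / 51
Km = 80.8431 uM

80.8431 uM


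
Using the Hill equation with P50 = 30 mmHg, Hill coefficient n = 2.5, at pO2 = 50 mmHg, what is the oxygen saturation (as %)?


Y = pO2^n / (P50^n + pO2^n)
Y = 50^2.5 / (30^2.5 + 50^2.5)
Y = 78.19%

78.19%


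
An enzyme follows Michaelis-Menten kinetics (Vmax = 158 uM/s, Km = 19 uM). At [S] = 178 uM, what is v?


v = Vmax * [S] / (Km + [S])
v = 158 * 178 / (19 + 178)
v = 142.7614 uM/s

142.7614 uM/s


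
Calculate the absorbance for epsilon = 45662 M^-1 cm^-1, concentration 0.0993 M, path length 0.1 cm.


A = epsilon * c * l
A = 45662 * 0.0993 * 0.1
A = 453.4237

453.4237


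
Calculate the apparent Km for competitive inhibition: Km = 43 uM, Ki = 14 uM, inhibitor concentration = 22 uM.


Km_app = Km * (1 + [I]/Ki)
Km_app = 43 * (1 + 22/14)
Km_app = 110.5714 uM

110.5714 uM


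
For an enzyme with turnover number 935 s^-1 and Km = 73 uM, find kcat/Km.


Catalytic efficiency = kcat / Km
= 935 / 73
= 12.8082 uM^-1*s^-1

12.8082 uM^-1*s^-1


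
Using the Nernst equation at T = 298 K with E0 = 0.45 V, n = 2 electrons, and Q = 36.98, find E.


E = E0 - (RT/nF) * ln(Q)
E = 0.45 - (8.314 * 298 / (2 * 96485)) * ln(36.98)
E = 0.4036 V

0.4036 V


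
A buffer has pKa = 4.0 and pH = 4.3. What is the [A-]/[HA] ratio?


[A-]/[HA] = 10^(pH - pKa)
= 10^(4.3 - 4.0)
= 1.9953

1.9953


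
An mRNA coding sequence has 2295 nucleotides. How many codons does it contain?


codons = nucleotides / 3
codons = 2295 / 3 = 765

765


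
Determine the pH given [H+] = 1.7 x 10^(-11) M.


pH = -log10([H+])
pH = -log10(1.7 x 10^(-11))
pH = 10.7696

10.7696


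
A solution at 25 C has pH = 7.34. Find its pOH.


pOH = 14 - pH
pOH = 14 - 7.34
pOH = 6.66

6.66


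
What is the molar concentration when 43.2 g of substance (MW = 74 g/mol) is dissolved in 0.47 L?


C = (mass / MW) / volume
C = (43.2 / 74) / 0.47
C = 1.2421 M

1.2421 M


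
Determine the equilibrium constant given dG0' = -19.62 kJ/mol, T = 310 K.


Keq = exp(-dG0 * 1000 / (R * T))
Keq = exp(-(-19.62) * 1000 / (8.314 * 310))
Keq = 2023.3295

2023.3295


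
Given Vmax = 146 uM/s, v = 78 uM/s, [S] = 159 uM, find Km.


Km = [S] * (Vmax - v) / v
Km = 159 * (146 - 78) / 78
Km = 138.6154 uM

138.6154 uM


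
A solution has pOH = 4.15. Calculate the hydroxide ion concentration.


[OH-] = 10^(-pOH)
[OH-] = 10^(-4.15)
[OH-] = 7.079e-05 M

7.079e-05 M


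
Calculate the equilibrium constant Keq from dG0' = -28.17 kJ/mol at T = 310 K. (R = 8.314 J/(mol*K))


Keq = exp(-dG0 * 1000 / (R * T))
Keq = exp(-(-28.17) * 1000 / (8.314 * 310))
Keq = 55819.2145

55819.2145


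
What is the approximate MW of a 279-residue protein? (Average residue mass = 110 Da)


MW = n_residues * 110 Da
MW = 279 * 110
MW = 30690 Da

30690 Da


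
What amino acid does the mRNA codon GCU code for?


Standard genetic code lookup.
Codon GCU -> Ala

Ala


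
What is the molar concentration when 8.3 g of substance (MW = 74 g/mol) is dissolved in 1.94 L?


C = (mass / MW) / volume
C = (8.3 / 74) / 1.94
C = 0.0578 M

0.0578 M


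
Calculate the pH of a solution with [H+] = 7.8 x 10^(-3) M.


pH = -log10([H+])
pH = -log10(7.8 x 10^(-3))
pH = 2.1079

2.1079


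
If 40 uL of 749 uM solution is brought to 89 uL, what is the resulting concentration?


C2 = C1 * V1 / V2
C2 = 749 * 40 / 89
C2 = 336.6292 uM

336.6292 uM


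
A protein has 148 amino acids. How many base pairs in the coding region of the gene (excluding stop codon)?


Each amino acid = 1 codon = 3 bp
bp = 148 * 3 = 444 bp

444 bp


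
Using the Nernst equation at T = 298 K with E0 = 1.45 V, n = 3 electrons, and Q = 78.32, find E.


E = E0 - (RT/nF) * ln(Q)
E = 1.45 - (8.314 * 298 / (3 * 96485)) * ln(78.32)
E = 1.4127 V

1.4127 V


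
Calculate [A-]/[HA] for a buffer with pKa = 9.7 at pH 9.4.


[A-]/[HA] = 10^(pH - pKa)
= 10^(9.4 - 9.7)
= 0.5012

0.5012


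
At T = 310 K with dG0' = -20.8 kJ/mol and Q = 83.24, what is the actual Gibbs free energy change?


dG = dG0' + RT * ln(Q) / 1000
dG = -20.8 + 8.314 * 310 * ln(83.24) / 1000
dG = -9.4037 kJ/mol

-9.4037 kJ/mol


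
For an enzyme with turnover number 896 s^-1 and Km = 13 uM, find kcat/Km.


Catalytic efficiency = kcat / Km
= 896 / 13
= 68.9231 uM^-1*s^-1

68.9231 uM^-1*s^-1


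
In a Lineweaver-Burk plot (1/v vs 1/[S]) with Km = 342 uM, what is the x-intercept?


x-intercept = -1/Km
= -1/342
= -0.0029 1/uM

-0.0029 1/uM


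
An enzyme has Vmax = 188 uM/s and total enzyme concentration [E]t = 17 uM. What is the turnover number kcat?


kcat = Vmax / [E]t
kcat = 188 / 17
kcat = 11.0588 s^-1

11.0588 s^-1


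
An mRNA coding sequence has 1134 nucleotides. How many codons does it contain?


codons = nucleotides / 3
codons = 1134 / 3 = 378

378


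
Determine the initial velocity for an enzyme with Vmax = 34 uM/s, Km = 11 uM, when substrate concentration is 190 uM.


v = Vmax * [S] / (Km + [S])
v = 34 * 190 / (11 + 190)
v = 32.1393 uM/s

32.1393 uM/s


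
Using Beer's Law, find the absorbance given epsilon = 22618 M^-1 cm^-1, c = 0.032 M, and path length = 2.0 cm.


A = epsilon * c * l
A = 22618 * 0.032 * 2.0
A = 1447.552

1447.552


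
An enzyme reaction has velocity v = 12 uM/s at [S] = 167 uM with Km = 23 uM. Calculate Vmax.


Vmax = v * (Km + [S]) / [S]
Vmax = 12 * (23 + 167) / 167
Vmax = 13.6527 uM/s

13.6527 uM/s


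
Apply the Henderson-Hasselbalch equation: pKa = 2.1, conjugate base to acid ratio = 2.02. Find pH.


pH = pKa + log10([A-]/[HA])
pH = 2.1 + log10(2.02)
pH = 2.4054

2.4054


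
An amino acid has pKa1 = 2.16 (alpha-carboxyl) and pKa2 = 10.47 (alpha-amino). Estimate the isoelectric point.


pI = (pKa1 + pKa2) / 2
pI = (2.16 + 10.47) / 2
pI = 6.315

6.315


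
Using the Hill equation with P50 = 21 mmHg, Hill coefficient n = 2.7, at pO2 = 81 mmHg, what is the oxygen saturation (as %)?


Y = pO2^n / (P50^n + pO2^n)
Y = 81^2.7 / (21^2.7 + 81^2.7)
Y = 97.45%

97.45%


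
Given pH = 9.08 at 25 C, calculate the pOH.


pOH = 14 - pH
pOH = 14 - 9.08
pOH = 4.92

4.92


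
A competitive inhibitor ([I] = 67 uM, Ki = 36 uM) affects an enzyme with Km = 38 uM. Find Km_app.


Km_app = Km * (1 + [I]/Ki)
Km_app = 38 * (1 + 67/36)
Km_app = 108.7222 uM

108.7222 uM


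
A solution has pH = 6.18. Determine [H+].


[H+] = 10^(-pH)
[H+] = 10^(-6.18)
[H+] = 6.607e-07 M

6.607e-07 M


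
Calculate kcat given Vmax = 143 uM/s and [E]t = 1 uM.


kcat = Vmax / [E]t
kcat = 143 / 1
kcat = 143.0 s^-1

143.0 s^-1


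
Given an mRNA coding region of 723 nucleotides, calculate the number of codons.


codons = nucleotides / 3
codons = 723 / 3 = 241

241


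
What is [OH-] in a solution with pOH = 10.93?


[OH-] = 10^(-pOH)
[OH-] = 10^(-10.93)
[OH-] = 1.175e-11 M

1.175e-11 M


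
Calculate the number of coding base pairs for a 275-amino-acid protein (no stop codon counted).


Each amino acid = 1 codon = 3 bp
bp = 275 * 3 = 825 bp

825 bp


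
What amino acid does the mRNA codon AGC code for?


Standard genetic code lookup.
Codon AGC -> Ser

Ser


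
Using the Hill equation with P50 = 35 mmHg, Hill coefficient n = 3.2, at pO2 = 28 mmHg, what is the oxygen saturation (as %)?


Y = pO2^n / (P50^n + pO2^n)
Y = 28^3.2 / (35^3.2 + 28^3.2)
Y = 32.87%

32.87%


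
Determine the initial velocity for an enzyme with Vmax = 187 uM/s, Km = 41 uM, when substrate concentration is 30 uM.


v = Vmax * [S] / (Km + [S])
v = 187 * 30 / (41 + 30)
v = 79.0141 uM/s

79.0141 uM/s


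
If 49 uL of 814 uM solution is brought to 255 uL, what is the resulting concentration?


C2 = C1 * V1 / V2
C2 = 814 * 49 / 255
C2 = 156.4157 uM

156.4157 uM


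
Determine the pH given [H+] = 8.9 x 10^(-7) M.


pH = -log10([H+])
pH = -log10(8.9 x 10^(-7))
pH = 6.0506

6.0506


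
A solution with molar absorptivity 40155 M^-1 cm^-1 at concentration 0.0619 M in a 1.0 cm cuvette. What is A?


A = epsilon * c * l
A = 40155 * 0.0619 * 1.0
A = 2485.5945

2485.5945


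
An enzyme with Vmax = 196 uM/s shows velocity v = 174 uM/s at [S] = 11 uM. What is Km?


Km = [S] * (Vmax - v) / v
Km = 11 * (196 - 174) / 174
Km = 1.3908 uM

1.3908 uM


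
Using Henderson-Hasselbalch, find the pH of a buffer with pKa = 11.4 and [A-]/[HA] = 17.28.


pH = pKa + log10([A-]/[HA])
pH = 11.4 + log10(17.28)
pH = 12.6375

12.6375


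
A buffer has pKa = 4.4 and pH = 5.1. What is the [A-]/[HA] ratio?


[A-]/[HA] = 10^(pH - pKa)
= 10^(5.1 - 4.4)
= 5.0119

5.0119


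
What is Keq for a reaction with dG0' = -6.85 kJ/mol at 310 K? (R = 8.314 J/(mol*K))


Keq = exp(-dG0 * 1000 / (R * T))
Keq = exp(-(-6.85) * 1000 / (8.314 * 310))
Keq = 14.2646

14.2646


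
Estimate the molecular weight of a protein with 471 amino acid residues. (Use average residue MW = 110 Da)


MW = n_residues * 110 Da
MW = 471 * 110
MW = 51810 Da

51810 Da


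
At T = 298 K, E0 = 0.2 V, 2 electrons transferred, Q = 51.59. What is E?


E = E0 - (RT/nF) * ln(Q)
E = 0.2 - (8.314 * 298 / (2 * 96485)) * ln(51.59)
E = 0.1494 V

0.1494 V


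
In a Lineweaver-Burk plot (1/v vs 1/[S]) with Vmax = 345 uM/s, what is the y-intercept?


y-intercept = 1/Vmax
= 1/345
= 0.0029 s/uM

0.0029 s/uM


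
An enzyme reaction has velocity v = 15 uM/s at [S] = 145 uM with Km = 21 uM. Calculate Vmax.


Vmax = v * (Km + [S]) / [S]
Vmax = 15 * (21 + 145) / 145
Vmax = 17.1724 uM/s

17.1724 uM/s


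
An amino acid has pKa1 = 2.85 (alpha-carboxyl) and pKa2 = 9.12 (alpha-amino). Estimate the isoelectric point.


pI = (pKa1 + pKa2) / 2
pI = (2.85 + 9.12) / 2
pI = 5.985

5.985


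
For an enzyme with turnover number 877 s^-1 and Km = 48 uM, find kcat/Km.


Catalytic efficiency = kcat / Km
= 877 / 48
= 18.2708 uM^-1*s^-1

18.2708 uM^-1*s^-1


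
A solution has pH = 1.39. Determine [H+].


[H+] = 10^(-pH)
[H+] = 10^(-1.39)
[H+] = 0.0407 M

0.0407 M


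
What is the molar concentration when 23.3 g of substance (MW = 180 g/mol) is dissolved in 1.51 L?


C = (mass / MW) / volume
C = (23.3 / 180) / 1.51
C = 0.0857 M

0.0857 M


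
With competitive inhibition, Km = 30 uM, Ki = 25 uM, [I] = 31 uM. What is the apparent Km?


Km_app = Km * (1 + [I]/Ki)
Km_app = 30 * (1 + 31/25)
Km_app = 67.2 uM

67.2 uM


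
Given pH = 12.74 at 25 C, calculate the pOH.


pOH = 14 - pH
pOH = 14 - 12.74
pOH = 1.26

1.26


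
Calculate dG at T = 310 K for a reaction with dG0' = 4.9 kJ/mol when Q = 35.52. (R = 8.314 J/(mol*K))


dG = dG0' + RT * ln(Q) / 1000
dG = 4.9 + 8.314 * 310 * ln(35.52) / 1000
dG = 14.1014 kJ/mol

14.1014 kJ/mol


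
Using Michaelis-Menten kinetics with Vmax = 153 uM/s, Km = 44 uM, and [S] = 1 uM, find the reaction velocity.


v = Vmax * [S] / (Km + [S])
v = 153 * 1 / (44 + 1)
v = 3.4 uM/s

3.4 uM/s


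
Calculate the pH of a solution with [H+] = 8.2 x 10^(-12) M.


pH = -log10([H+])
pH = -log10(8.2 x 10^(-12))
pH = 11.0862

11.0862


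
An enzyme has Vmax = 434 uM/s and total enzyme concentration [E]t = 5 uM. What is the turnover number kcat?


kcat = Vmax / [E]t
kcat = 434 / 5
kcat = 86.8 s^-1

86.8 s^-1


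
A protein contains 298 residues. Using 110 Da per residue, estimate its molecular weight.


MW = n_residues * 110 Da
MW = 298 * 110
MW = 32780 Da

32780 Da


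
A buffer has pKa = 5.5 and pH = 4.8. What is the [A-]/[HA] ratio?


[A-]/[HA] = 10^(pH - pKa)
= 10^(4.8 - 5.5)
= 0.1995

0.1995


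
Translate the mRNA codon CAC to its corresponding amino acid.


Standard genetic code lookup.
Codon CAC -> His

His


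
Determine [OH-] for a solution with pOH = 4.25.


[OH-] = 10^(-pOH)
[OH-] = 10^(-4.25)
[OH-] = 5.623e-05 M

5.623e-05 M


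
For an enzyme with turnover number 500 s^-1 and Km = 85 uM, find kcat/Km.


Catalytic efficiency = kcat / Km
= 500 / 85
= 5.8824 uM^-1*s^-1

5.8824 uM^-1*s^-1


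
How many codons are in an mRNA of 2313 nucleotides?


codons = nucleotides / 3
codons = 2313 / 3 = 771

771


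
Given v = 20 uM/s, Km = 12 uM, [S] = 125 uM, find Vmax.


Vmax = v * (Km + [S]) / [S]
Vmax = 20 * (12 + 125) / 125
Vmax = 21.92 uM/s

21.92 uM/s


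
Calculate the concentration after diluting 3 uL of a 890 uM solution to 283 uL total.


C2 = C1 * V1 / V2
C2 = 890 * 3 / 283
C2 = 9.4346 uM

9.4346 uM


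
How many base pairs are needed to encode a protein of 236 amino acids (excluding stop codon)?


Each amino acid = 1 codon = 3 bp
bp = 236 * 3 = 708 bp

708 bp


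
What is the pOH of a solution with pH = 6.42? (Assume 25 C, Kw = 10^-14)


pOH = 14 - pH
pOH = 14 - 6.42
pOH = 7.58

7.58


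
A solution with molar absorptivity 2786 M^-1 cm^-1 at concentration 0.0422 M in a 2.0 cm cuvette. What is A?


A = epsilon * c * l
A = 2786 * 0.0422 * 2.0
A = 235.1384

235.1384


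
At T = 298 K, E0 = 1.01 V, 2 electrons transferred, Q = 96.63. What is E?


E = E0 - (RT/nF) * ln(Q)
E = 1.01 - (8.314 * 298 / (2 * 96485)) * ln(96.63)
E = 0.9513 V

0.9513 V


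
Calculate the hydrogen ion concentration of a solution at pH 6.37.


[H+] = 10^(-pH)
[H+] = 10^(-6.37)
[H+] = 4.266e-07 M

4.266e-07 M


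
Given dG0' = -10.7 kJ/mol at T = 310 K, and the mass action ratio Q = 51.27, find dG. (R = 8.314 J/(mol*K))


dG = dG0' + RT * ln(Q) / 1000
dG = -10.7 + 8.314 * 310 * ln(51.27) / 1000
dG = -0.5527 kJ/mol

-0.5527 kJ/mol


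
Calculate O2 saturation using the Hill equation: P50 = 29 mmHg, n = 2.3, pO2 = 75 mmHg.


Y = pO2^n / (P50^n + pO2^n)
Y = 75^2.3 / (29^2.3 + 75^2.3)
Y = 89.89%

89.89%


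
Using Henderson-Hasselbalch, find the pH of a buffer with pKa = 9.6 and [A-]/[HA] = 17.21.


pH = pKa + log10([A-]/[HA])
pH = 9.6 + log10(17.21)
pH = 10.8358

10.8358


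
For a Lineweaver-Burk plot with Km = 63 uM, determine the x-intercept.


x-intercept = -1/Km
= -1/63
= -0.0159 1/uM

-0.0159 1/uM


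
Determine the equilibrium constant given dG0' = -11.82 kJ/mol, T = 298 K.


Keq = exp(-dG0 * 1000 / (R * T))
Keq = exp(-(-11.82) * 1000 / (8.314 * 298))
Keq = 118.0136

118.0136


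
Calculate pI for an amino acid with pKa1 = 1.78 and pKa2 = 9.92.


pI = (pKa1 + pKa2) / 2
pI = (1.78 + 9.92) / 2
pI = 5.85

5.85


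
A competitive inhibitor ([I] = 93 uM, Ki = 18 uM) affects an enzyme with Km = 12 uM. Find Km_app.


Km_app = Km * (1 + [I]/Ki)
Km_app = 12 * (1 + 93/18)
Km_app = 74.0 uM

74.0 uM


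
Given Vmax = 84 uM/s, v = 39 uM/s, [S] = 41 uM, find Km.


Km = [S] * (Vmax - v) / v
Km = 41 * (84 - 39) / 39
Km = 47.3077 uM

47.3077 uM


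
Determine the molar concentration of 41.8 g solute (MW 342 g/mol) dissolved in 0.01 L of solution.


C = (mass / MW) / volume
C = (41.8 / 342) / 0.01
C = 12.2222 M

12.2222 M


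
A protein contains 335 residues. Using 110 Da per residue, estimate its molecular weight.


MW = n_residues * 110 Da
MW = 335 * 110
MW = 36850 Da

36850 Da


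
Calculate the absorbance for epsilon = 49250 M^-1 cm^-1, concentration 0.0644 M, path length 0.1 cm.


A = epsilon * c * l
A = 49250 * 0.0644 * 0.1
A = 317.17

317.17


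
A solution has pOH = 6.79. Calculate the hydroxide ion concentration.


[OH-] = 10^(-pOH)
[OH-] = 10^(-6.79)
[OH-] = 1.622e-07 M

1.622e-07 M


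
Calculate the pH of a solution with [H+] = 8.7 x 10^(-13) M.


pH = -log10([H+])
pH = -log10(8.7 x 10^(-13))
pH = 12.0605

12.0605


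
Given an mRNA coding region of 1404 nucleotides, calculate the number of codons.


codons = nucleotides / 3
codons = 1404 / 3 = 468

468


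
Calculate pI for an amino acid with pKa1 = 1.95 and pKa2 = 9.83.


pI = (pKa1 + pKa2) / 2
pI = (1.95 + 9.83) / 2
pI = 5.89

5.89


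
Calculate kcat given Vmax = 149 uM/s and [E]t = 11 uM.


kcat = Vmax / [E]t
kcat = 149 / 11
kcat = 13.5455 s^-1

13.5455 s^-1


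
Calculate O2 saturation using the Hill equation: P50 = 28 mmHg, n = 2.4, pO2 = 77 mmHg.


Y = pO2^n / (P50^n + pO2^n)
Y = 77^2.4 / (28^2.4 + 77^2.4)
Y = 91.89%

91.89%


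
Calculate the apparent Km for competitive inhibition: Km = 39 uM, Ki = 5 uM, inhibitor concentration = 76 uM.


Km_app = Km * (1 + [I]/Ki)
Km_app = 39 * (1 + 76/5)
Km_app = 631.8 uM

631.8 uM


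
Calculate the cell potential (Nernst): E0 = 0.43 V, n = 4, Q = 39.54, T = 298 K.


E = E0 - (RT/nF) * ln(Q)
E = 0.43 - (8.314 * 298 / (4 * 96485)) * ln(39.54)
E = 0.4064 V

0.4064 V


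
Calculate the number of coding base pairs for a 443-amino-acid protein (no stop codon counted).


Each amino acid = 1 codon = 3 bp
bp = 443 * 3 = 1329 bp

1329 bp


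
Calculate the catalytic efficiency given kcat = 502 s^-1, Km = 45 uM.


Catalytic efficiency = kcat / Km
= 502 / 45
= 11.1556 uM^-1*s^-1

11.1556 uM^-1*s^-1


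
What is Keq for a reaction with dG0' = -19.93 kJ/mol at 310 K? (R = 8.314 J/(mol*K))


Keq = exp(-dG0 * 1000 / (R * T))
Keq = exp(-(-19.93) * 1000 / (8.314 * 310))
Keq = 2281.9343

2281.9343


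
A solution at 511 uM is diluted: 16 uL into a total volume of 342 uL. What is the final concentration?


C2 = C1 * V1 / V2
C2 = 511 * 16 / 342
C2 = 23.9064 uM

23.9064 uM


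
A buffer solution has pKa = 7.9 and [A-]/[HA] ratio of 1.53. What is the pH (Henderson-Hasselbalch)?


pH = pKa + log10([A-]/[HA])
pH = 7.9 + log10(1.53)
pH = 8.0847

8.0847


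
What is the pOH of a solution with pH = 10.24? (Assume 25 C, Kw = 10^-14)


pOH = 14 - pH
pOH = 14 - 10.24
pOH = 3.76

3.76


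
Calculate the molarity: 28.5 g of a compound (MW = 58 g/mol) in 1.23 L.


C = (mass / MW) / volume
C = (28.5 / 58) / 1.23
C = 0.3995 M

0.3995 M


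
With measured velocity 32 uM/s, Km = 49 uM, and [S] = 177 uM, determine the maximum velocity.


Vmax = v * (Km + [S]) / [S]
Vmax = 32 * (49 + 177) / 177
Vmax = 40.8588 uM/s

40.8588 uM/s


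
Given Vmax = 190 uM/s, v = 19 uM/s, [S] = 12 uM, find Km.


Km = [S] * (Vmax - v) / v
Km = 12 * (190 - 19) / 19
Km = 108.0 uM

108.0 uM


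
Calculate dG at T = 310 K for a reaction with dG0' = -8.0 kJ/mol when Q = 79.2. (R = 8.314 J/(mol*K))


dG = dG0' + RT * ln(Q) / 1000
dG = -8.0 + 8.314 * 310 * ln(79.2) / 1000
dG = 3.2681 kJ/mol

3.2681 kJ/mol


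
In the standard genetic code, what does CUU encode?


Standard genetic code lookup.
Codon CUU -> Leu

Leu


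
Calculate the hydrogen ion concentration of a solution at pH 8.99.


[H+] = 10^(-pH)
[H+] = 10^(-8.99)
[H+] = 1.023e-09 M

1.023e-09 M


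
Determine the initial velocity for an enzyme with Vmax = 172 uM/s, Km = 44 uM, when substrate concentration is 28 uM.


v = Vmax * [S] / (Km + [S])
v = 172 * 28 / (44 + 28)
v = 66.8889 uM/s

66.8889 uM/s


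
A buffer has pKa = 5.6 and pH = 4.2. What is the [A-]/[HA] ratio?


[A-]/[HA] = 10^(pH - pKa)
= 10^(4.2 - 5.6)
= 0.0398

0.0398


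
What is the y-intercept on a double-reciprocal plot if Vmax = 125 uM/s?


y-intercept = 1/Vmax
= 1/125
= 0.008 s/uM

0.008 s/uM


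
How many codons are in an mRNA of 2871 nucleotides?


codons = nucleotides / 3
codons = 2871 / 3 = 957

957


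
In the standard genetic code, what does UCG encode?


Standard genetic code lookup.
Codon UCG -> Ser

Ser


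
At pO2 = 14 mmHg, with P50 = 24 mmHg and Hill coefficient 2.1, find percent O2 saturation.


Y = pO2^n / (P50^n + pO2^n)
Y = 14^2.1 / (24^2.1 + 14^2.1)
Y = 24.38%

24.38%


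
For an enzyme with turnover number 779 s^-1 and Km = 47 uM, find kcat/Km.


Catalytic efficiency = kcat / Km
= 779 / 47
= 16.5745 uM^-1*s^-1

16.5745 uM^-1*s^-1


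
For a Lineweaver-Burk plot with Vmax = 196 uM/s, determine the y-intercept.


y-intercept = 1/Vmax
= 1/196
= 0.0051 s/uM

0.0051 s/uM


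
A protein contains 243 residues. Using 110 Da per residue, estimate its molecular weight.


MW = n_residues * 110 Da
MW = 243 * 110
MW = 26730 Da

26730 Da


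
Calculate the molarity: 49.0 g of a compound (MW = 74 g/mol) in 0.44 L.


C = (mass / MW) / volume
C = (49.0 / 74) / 0.44
C = 1.5049 M

1.5049 M


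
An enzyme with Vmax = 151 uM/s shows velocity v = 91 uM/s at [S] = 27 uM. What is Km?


Km = [S] * (Vmax - v) / v
Km = 27 * (151 - 91) / 91
Km = 17.8022 uM

17.8022 uM


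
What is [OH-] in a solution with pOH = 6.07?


[OH-] = 10^(-pOH)
[OH-] = 10^(-6.07)
[OH-] = 8.511e-07 M

8.511e-07 M


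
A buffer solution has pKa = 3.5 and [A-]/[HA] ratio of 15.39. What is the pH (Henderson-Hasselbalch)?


pH = pKa + log10([A-]/[HA])
pH = 3.5 + log10(15.39)
pH = 4.6872

4.6872


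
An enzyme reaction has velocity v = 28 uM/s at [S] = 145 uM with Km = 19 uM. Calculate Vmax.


Vmax = v * (Km + [S]) / [S]
Vmax = 28 * (19 + 145) / 145
Vmax = 31.669 uM/s

31.669 uM/s


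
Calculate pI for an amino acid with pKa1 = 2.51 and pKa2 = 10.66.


pI = (pKa1 + pKa2) / 2
pI = (2.51 + 10.66) / 2
pI = 6.585

6.585


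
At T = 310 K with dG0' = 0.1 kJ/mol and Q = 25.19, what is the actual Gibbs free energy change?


dG = dG0' + RT * ln(Q) / 1000
dG = 0.1 + 8.314 * 310 * ln(25.19) / 1000
dG = 8.4157 kJ/mol

8.4157 kJ/mol


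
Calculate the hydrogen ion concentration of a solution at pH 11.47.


[H+] = 10^(-pH)
[H+] = 10^(-11.47)
[H+] = 3.388e-12 M

3.388e-12 M


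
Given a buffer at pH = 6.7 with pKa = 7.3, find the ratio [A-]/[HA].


[A-]/[HA] = 10^(pH - pKa)
= 10^(6.7 - 7.3)
= 0.2512

0.2512


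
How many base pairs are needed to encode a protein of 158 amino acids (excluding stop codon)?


Each amino acid = 1 codon = 3 bp
bp = 158 * 3 = 474 bp

474 bp


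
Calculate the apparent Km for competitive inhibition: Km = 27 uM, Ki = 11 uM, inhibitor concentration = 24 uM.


Km_app = Km * (1 + [I]/Ki)
Km_app = 27 * (1 + 24/11)
Km_app = 85.9091 uM

85.9091 uM


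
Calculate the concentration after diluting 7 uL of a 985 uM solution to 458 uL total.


C2 = C1 * V1 / V2
C2 = 985 * 7 / 458
C2 = 15.0546 uM

15.0546 uM


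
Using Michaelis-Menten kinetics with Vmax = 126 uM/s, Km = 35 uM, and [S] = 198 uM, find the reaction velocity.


v = Vmax * [S] / (Km + [S])
v = 126 * 198 / (35 + 198)
v = 107.073 uM/s

107.073 uM/s


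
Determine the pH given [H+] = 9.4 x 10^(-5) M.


pH = -log10([H+])
pH = -log10(9.4 x 10^(-5))
pH = 4.0269

4.0269


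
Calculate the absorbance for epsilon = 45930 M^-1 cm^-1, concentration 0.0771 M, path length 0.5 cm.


A = epsilon * c * l
A = 45930 * 0.0771 * 0.5
A = 1770.6015

1770.6015


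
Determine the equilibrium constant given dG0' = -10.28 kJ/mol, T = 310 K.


Keq = exp(-dG0 * 1000 / (R * T))
Keq = exp(-(-10.28) * 1000 / (8.314 * 310))
Keq = 53.9797

53.9797


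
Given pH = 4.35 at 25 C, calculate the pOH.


pOH = 14 - pH
pOH = 14 - 4.35
pOH = 9.65

9.65


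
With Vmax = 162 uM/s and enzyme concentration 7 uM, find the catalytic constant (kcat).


kcat = Vmax / [E]t
kcat = 162 / 7
kcat = 23.1429 s^-1

23.1429 s^-1


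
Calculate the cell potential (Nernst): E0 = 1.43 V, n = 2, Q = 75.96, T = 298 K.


E = E0 - (RT/nF) * ln(Q)
E = 1.43 - (8.314 * 298 / (2 * 96485)) * ln(75.96)
E = 1.3744 V

1.3744 V


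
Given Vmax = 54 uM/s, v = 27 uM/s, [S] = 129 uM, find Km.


Km = [S] * (Vmax - v) / v
Km = 129 * (54 - 27) / 27
Km = 129.0 uM

129.0 uM


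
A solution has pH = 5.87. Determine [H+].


[H+] = 10^(-pH)
[H+] = 10^(-5.87)
[H+] = 1.349e-06 M

1.349e-06 M


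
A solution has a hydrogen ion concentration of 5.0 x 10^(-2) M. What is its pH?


pH = -log10([H+])
pH = -log10(5.0 x 10^(-2))
pH = 1.301

1.301


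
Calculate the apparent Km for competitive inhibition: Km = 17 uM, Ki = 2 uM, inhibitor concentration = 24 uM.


Km_app = Km * (1 + [I]/Ki)
Km_app = 17 * (1 + 24/2)
Km_app = 221.0 uM

221.0 uM


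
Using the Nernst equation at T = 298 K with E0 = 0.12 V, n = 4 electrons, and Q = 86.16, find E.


E = E0 - (RT/nF) * ln(Q)
E = 0.12 - (8.314 * 298 / (4 * 96485)) * ln(86.16)
E = 0.0914 V

0.0914 V
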